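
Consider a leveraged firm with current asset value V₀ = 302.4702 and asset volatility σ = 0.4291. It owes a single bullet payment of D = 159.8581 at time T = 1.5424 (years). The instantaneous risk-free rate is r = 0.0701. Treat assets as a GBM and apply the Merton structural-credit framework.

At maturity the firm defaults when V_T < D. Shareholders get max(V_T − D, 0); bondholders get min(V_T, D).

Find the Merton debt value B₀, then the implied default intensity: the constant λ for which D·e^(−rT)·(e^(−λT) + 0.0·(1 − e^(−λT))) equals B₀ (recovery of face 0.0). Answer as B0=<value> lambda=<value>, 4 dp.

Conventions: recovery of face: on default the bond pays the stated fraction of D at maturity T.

B0=139.5014 lambda=0.0182

Work the structural quantities from V₀ = 302.4702 against face 159.8581:
d₁ = [ln(V₀/D) + (r + σ²/2)T] / (σ√T)
   = [ln(302.4702/159.8581) + (0.0701 + 0.5·0.4291²)·1.5424] / (0.4291·√1.5424)
   = [0.637696 + 0.250121] / 0.532914 = 1.665967
d₂ = d₁ − σ√T = 1.665967 − 0.532914 = 1.133053
N(d₁) = 0.952140,  N(d₂) = 0.871404,  e^(−rT) = 0.897518
E₀ = V₀·N(d₁) − D·e^(−rT)·N(d₂)
   = 302.4702·0.952140 − 159.8581·0.897518·0.871404 = 162.968847
B₀ = V₀ − E₀ = 302.4702 − 162.968847 = 139.501353
e^(−λT) = (B₀·e^(rT)/D − 0)/(1 − 0) = (139.5014·1.114184/159.8581 − 0)/1 = 0.97230118
λ = −ln(0.97230118)/1.5424 = 0.018212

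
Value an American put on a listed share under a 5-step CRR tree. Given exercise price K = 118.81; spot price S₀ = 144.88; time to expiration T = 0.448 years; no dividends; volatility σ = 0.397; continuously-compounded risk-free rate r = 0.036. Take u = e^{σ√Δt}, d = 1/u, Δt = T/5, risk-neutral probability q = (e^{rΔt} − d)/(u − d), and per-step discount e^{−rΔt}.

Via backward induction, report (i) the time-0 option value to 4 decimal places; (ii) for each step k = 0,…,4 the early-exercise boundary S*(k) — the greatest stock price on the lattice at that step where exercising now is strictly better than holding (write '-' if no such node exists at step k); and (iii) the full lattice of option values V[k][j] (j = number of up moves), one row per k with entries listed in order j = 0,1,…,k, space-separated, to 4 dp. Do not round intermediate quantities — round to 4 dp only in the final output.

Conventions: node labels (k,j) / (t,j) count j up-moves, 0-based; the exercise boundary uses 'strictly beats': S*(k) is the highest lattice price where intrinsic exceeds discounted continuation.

Δt=0.08960, u=1.12618, d=0.88795, q=0.48389, disc=e^(-rΔt)=0.99678
k=5 terminal: V=max(K-S,0) → 38.8337 17.3768 0.0000 0.0000 0.0000 0.0000
k=4: j=0 S=90.0681 intr=28.7419 cont=28.3593 V=28.7419[EX]; j=1 S=114.2325 intr=4.5775 cont=8.9395 V=8.9395[hold]; j=2 S=144.8800 intr=0.0000 cont=0.0000 V=0.0000[hold]; j=3 S=183.7500 intr=0.0000 cont=0.0000 V=0.0000[hold]; j=4 S=233.0484 intr=0.0000 cont=0.0000 V=0.0000[hold]  S*(4)=90.0681
k=3: j=0 S=101.4332 intr=17.3768 cont=19.0981 V=19.0981[hold]; j=1 S=128.6468 intr=0.0000 cont=4.5989 V=4.5989[hold]; j=2 S=163.1616 intr=0.0000 cont=0.0000 V=0.0000[hold]; j=3 S=206.9363 intr=0.0000 cont=0.0000 V=0.0000[hold]  S*(3)=-
k=2: j=0 S=114.2325 intr=4.5775 cont=12.0432 V=12.0432[hold]; j=1 S=144.8800 intr=0.0000 cont=2.3659 V=2.3659[hold]; j=2 S=183.7500 intr=0.0000 cont=0.0000 V=0.0000[hold]  S*(2)=-
k=1: j=0 S=128.6468 intr=0.0000 cont=7.3368 V=7.3368[hold]; j=1 S=163.1616 intr=0.0000 cont=1.2171 V=1.2171[hold]  S*(1)=-
k=0: j=0 S=144.8800 intr=0.0000 cont=4.3615 V=4.3615[hold]  S*(0)=-

price = 4.3615
boundary = - - - - 90.0681
tree:
4.3615
7.3368 1.2171
12.0432 2.3659 0.0000
19.0981 4.5989 0.0000 0.0000
28.7419 8.9395 0.0000 0.0000 0.0000
38.8337 17.3768 0.0000 0.0000 0.0000 0.0000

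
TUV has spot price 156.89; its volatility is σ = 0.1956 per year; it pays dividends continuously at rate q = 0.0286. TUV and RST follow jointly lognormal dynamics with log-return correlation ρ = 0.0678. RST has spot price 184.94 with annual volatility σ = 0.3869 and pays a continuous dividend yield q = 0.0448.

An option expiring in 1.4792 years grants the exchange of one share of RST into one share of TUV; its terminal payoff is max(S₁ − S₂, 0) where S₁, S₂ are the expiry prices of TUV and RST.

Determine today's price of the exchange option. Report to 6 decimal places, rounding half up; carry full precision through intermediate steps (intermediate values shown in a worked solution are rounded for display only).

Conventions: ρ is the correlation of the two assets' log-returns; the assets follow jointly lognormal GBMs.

σ_eff = √(σ₁² + σ₂² − 2ρσ₁σ₂) = √(0.1956² + 0.3869² − 2·0.0678·0.1956·0.3869) = 0.421532
d₁ = (ln(S₁/S₂) + (q₂ − q₁ + σ_eff²/2)T) / (σ_eff√T) = (ln(156.89/184.94) + (0.0448 − 0.0286 + 0.088845)·1.4792) / 0.512677 = -0.017759
d₂ = d₁ − σ_eff√T = -0.017759 − 0.512677 = -0.530436
N(d₁) = 0.492916,  N(d₂) = 0.297905
V = S₁·e^{−q₁T}·N(d₁) − S₂·e^{−q₂T}·N(d₂) = 74.130154 − 51.561852 = 22.568302
Key observation: the rate r is irrelevant here: denominating values in RST turns the exchange into a ratio option on S₁/S₂, and discounting at r drops out.

exchange price = 22.568302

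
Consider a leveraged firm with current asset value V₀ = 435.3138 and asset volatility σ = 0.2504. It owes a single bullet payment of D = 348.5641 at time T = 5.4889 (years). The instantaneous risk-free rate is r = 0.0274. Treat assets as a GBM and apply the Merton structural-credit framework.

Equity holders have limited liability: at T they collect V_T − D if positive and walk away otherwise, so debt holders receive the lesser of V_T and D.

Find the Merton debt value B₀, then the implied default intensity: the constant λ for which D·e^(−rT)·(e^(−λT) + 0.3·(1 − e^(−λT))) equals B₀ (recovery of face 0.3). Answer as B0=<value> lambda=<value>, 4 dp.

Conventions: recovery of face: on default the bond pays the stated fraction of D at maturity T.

Apply the equity-as-call identities (strike 348.5641, horizon 5.4889 years):
d₁ = [ln(V₀/D) + (r + σ²/2)T] / (σ√T)
   = [ln(435.3138/348.5641) + (0.0274 + 0.5·0.2504²)·5.4889] / (0.2504·√5.4889)
   = [0.222245 + 0.322473] / 0.586647 = 0.928528
d₂ = d₁ − σ√T = 0.928528 − 0.586647 = 0.341881
N(d₁) = 0.823433,  N(d₂) = 0.633780,  e^(−rT) = 0.860367
E₀ = V₀·N(d₁) − D·e^(−rT)·N(d₂)
   = 435.3138·0.823433 − 348.5641·0.860367·0.633780 = 168.385601
B₀ = V₀ − E₀ = 435.3138 − 168.385601 = 266.928199
e^(−λT) = (B₀·e^(rT)/D − 0.3)/(1 − 0.3) = (266.9282·1.162294/348.5641 − 0.3)/0.7 = 0.84296807
λ = −ln(0.84296807)/5.4889 = 0.031122

B0=266.9282 lambda=0.0311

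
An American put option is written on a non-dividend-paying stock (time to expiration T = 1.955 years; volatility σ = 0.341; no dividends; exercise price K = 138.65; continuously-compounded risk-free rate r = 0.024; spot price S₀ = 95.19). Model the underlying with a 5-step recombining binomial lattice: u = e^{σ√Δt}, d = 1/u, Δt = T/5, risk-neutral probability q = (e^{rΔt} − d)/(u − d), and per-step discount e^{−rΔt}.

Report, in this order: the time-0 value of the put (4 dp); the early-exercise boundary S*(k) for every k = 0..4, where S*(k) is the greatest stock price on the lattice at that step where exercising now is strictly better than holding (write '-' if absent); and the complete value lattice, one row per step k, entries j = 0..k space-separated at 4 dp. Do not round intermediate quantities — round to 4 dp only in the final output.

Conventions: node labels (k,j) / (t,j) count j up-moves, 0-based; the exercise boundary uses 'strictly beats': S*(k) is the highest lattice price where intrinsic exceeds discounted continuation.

Δt=0.39100, u=1.23767, d=0.80797, q=0.46884, disc=e^(-rΔt)=0.99066
k=5 terminal: V=max(K-S,0) → 105.8726 88.4411 61.7391 20.8366 0.0000 0.0000
k=4: j=0 S=40.5674 intr=98.0826 cont=96.7876 V=98.0826[EX]; j=1 S=62.1419 intr=76.5081 cont=75.2131 V=76.5081[EX]; j=2 S=95.1900 intr=43.4600 cont=42.1650 V=43.4600[EX]; j=3 S=145.8137 intr=0.0000 cont=10.9643 V=10.9643[hold]; j=4 S=223.3598 intr=0.0000 cont=0.0000 V=0.0000[hold]  S*(4)=95.1900
k=3: j=0 S=50.2089 intr=88.4411 cont=87.1461 V=88.4411[EX]; j=1 S=76.9109 intr=61.7391 cont=60.4441 V=61.7391[EX]; j=2 S=117.8134 intr=20.8366 cont=27.9612 V=27.9612[hold]; j=3 S=180.4686 intr=0.0000 cont=5.7694 V=5.7694[hold]  S*(3)=76.9109
k=2: j=0 S=62.1419 intr=76.5081 cont=75.2131 V=76.5081[EX]; j=1 S=95.1900 intr=43.4600 cont=45.4741 V=45.4741[hold]; j=2 S=145.8137 intr=0.0000 cont=17.3929 V=17.3929[hold]  S*(2)=62.1419
k=1: j=0 S=76.9109 intr=61.7391 cont=61.3795 V=61.7391[EX]; j=1 S=117.8134 intr=20.8366 cont=32.0069 V=32.0069[hold]  S*(1)=76.9109
k=0: j=0 S=95.1900 intr=43.4600 cont=47.3531 V=47.3531[hold]  S*(0)=-

price = 47.3531
boundary = - 76.9109 62.1419 76.9109 95.1900
tree:
47.3531
61.7391 32.0069
76.5081 45.4741 17.3929
88.4411 61.7391 27.9612 5.7694
98.0826 76.5081 43.4600 10.9643 0.0000
105.8726 88.4411 61.7391 20.8366 0.0000 0.0000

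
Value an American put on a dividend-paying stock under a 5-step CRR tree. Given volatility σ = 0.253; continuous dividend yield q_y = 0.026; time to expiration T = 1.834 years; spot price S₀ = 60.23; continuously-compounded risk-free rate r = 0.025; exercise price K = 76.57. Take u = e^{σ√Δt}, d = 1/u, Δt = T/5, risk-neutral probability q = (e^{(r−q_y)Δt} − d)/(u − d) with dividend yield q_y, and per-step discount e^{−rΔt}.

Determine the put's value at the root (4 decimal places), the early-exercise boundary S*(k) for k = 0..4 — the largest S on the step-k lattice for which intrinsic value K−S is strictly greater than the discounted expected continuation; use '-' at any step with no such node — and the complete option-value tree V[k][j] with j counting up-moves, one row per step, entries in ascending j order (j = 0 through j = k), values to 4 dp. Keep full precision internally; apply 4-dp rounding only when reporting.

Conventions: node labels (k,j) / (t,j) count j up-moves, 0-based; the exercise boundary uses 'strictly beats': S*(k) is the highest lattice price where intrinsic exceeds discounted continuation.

Δt=0.36680, u=1.16559, d=0.85793, q=0.46058, disc=e^(-rΔt)=0.99087
k=5 terminal: V=max(K-S,0) → 48.5747 38.5357 24.8966 6.3665 0.0000 0.0000
k=4: j=0 S=32.6310 intr=43.9390 cont=43.5498 V=43.9390[EX]; j=1 S=44.3324 intr=32.2376 cont=31.9594 V=32.2376[EX]; j=2 S=60.2300 intr=16.3400 cont=16.2127 V=16.3400[EX]; j=3 S=81.8284 intr=0.0000 cont=3.4029 V=3.4029[hold]; j=4 S=111.1720 intr=0.0000 cont=0.0000 V=0.0000[hold]  S*(4)=60.2300
k=3: j=0 S=38.0343 intr=38.5357 cont=38.1977 V=38.5357[EX]; j=1 S=51.6734 intr=24.8966 cont=24.6881 V=24.8966[EX]; j=2 S=70.2035 intr=6.3665 cont=10.2867 V=10.2867[hold]; j=3 S=95.3783 intr=0.0000 cont=1.8189 V=1.8189[hold]  S*(3)=51.6734
k=2: j=0 S=44.3324 intr=32.2376 cont=31.9594 V=32.2376[EX]; j=1 S=60.2300 intr=16.3400 cont=18.0018 V=18.0018[hold]; j=2 S=81.8284 intr=0.0000 cont=6.3283 V=6.3283[hold]  S*(2)=44.3324
k=1: j=0 S=51.6734 intr=24.8966 cont=25.4465 V=25.4465[hold]; j=1 S=70.2035 intr=6.3665 cont=12.5100 V=12.5100[hold]  S*(1)=-
k=0: j=0 S=60.2300 intr=16.3400 cont=19.3104 V=19.3104[hold]  S*(0)=-

price = 19.3104
boundary = - - 44.3324 51.6734 60.2300
tree:
19.3104
25.4465 12.5100
32.2376 18.0018 6.3283
38.5357 24.8966 10.2867 1.8189
43.9390 32.2376 16.3400 3.4029 0.0000
48.5747 38.5357 24.8966 6.3665 0.0000 0.0000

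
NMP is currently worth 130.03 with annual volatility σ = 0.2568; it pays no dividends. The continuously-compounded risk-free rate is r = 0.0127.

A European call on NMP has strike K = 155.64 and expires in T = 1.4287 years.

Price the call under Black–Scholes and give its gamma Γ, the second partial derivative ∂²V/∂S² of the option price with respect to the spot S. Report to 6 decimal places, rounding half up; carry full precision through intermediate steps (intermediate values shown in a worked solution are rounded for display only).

price = 8.159562
Γ = 0.009323

σ√T = 0.2568·√1.4287 = 0.306949
d₁ = (ln(S/K) + (r+σ²/2)T) / (σ√T) = (ln(130.03/155.64) + (0.0127+0.2568²/2)·1.4287) / 0.306949 = (-0.179780 + 0.065253) / 0.306949 = -0.373116
d₂ = d₁ − σ√T = -0.373116 − 0.306949 = -0.680064
e^{−rT} = 0.982019
N(d₁) = 0.354531,  N(d₂) = 0.248232
Call price V = S·N(d₁) − K·e^{−rT}·N(d₂) = 46.099694 − 37.940132 = 8.159562
φ(d₁) = (1/√(2π))·e^{−d₁²/2} = 0.372117
Γ = φ(d₁) / (S·σ·√T) = 0.009323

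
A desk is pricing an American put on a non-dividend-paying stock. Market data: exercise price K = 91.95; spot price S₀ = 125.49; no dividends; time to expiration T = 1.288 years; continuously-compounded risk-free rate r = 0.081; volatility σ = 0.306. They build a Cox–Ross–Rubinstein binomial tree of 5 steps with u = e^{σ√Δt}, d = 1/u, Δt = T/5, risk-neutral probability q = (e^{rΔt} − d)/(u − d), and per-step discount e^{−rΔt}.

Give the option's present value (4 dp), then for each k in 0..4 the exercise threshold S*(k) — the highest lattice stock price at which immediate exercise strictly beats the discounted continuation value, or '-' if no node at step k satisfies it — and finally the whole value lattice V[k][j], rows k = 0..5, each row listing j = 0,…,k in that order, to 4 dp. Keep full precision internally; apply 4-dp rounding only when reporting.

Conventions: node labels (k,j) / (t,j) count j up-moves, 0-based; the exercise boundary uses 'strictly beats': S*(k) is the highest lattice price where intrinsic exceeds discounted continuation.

Δt=0.25760  u=1.16802  d=0.85615  q=0.52886  discount=0.97935
step 5 (expiry): payoffs max(K−S,0) = 34.2253 13.1982 0.0000 0.0000 0.0000 0.0000
step 4: (k=4,j=0): S=67.4235, K−S=24.5265, hold=22.6278 ⇒ V=24.5265 exercise | (k=4,j=1): S=91.9835, K−S=0.0000, hold=6.0898 ⇒ V=6.0898 continue | (k=4,j=2): S=125.4900, K−S=0.0000, hold=0.0000 ⇒ V=0.0000 continue | (k=4,j=3): S=171.2017, K−S=0.0000, hold=0.0000 ⇒ V=0.0000 continue | (k=4,j=4): S=233.5646, K−S=0.0000, hold=0.0000 ⇒ V=0.0000 continue  boundary S*=67.4235
step 3: (k=3,j=0): S=78.7518, K−S=13.1982, hold=14.4710 ⇒ V=14.4710 continue | (k=3,j=1): S=107.4384, K−S=0.0000, hold=2.8099 ⇒ V=2.8099 continue | (k=3,j=2): S=146.5746, K−S=0.0000, hold=0.0000 ⇒ V=0.0000 continue | (k=3,j=3): S=199.9667, K−S=0.0000, hold=0.0000 ⇒ V=0.0000 continue  boundary S*=-
step 2: (k=2,j=0): S=91.9835, K−S=0.0000, hold=8.1324 ⇒ V=8.1324 continue | (k=2,j=1): S=125.4900, K−S=0.0000, hold=1.2965 ⇒ V=1.2965 continue | (k=2,j=2): S=171.2017, K−S=0.0000, hold=0.0000 ⇒ V=0.0000 continue  boundary S*=-
step 1: (k=1,j=0): S=107.4384, K−S=0.0000, hold=4.4239 ⇒ V=4.4239 continue | (k=1,j=1): S=146.5746, K−S=0.0000, hold=0.5982 ⇒ V=0.5982 continue  boundary S*=-
step 0: (k=0,j=0): S=125.4900, K−S=0.0000, hold=2.3511 ⇒ V=2.3511 continue  boundary S*=-

price = 2.3511
boundary = - - - - 67.4235
tree:
2.3511
4.4239 0.5982
8.1324 1.2965 0.0000
14.4710 2.8099 0.0000 0.0000
24.5265 6.0898 0.0000 0.0000 0.0000
34.2253 13.1982 0.0000 0.0000 0.0000 0.0000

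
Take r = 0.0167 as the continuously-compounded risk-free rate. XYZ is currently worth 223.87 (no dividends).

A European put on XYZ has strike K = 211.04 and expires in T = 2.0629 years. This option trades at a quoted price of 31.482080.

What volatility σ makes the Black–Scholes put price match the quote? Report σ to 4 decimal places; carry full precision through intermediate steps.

sigma = 0.3355

At σ = 0.3355 the Black–Scholes value reproduces the quote:
σ√T = 0.3355·√2.0629 = 0.481872
d₁ = (ln(S/K) + (r+σ²/2)T) / (σ√T) = (ln(223.87/211.04) + (0.0167+0.3355²/2)·2.0629) / 0.481872 = (0.059018 + 0.150551) / 0.481872 = 0.434905
d₂ = d₁ − σ√T = 0.434905 − 0.481872 = -0.046967
e^{−rT} = 0.966136
N(−d₁) = 0.331816,  N(−d₂) = 0.518730
V = K·e^{−rT}·N(−d₂) − S·N(−d₁) = 105.765653 − 74.283574 = 31.482080 (equal to the quote); since ∂V/∂σ > 0 for all σ, the implied volatility is unique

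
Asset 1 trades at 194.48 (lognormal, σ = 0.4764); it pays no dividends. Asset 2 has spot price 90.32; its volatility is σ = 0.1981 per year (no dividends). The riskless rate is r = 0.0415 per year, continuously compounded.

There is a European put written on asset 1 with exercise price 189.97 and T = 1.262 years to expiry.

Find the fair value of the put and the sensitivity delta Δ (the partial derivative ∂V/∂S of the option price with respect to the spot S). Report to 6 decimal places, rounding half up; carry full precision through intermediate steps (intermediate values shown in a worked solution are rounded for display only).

σ√T = 0.4764·√1.262 = 0.535182
d₁ = (ln(S/K) + (r+σ²/2)T) / (σ√T) = (ln(194.48/189.97) + (0.0415+0.4764²/2)·1.262) / 0.535182 = (0.023463 + 0.195583) / 0.535182 = 0.409293
d₂ = d₁ − σ√T = 0.409293 − 0.535182 = -0.125889
e^{−rT} = 0.948975
N(−d₁) = 0.341162,  N(−d₂) = 0.550090
Put price V = K·e^{−rT}·N(−d₂) − S·N(−d₁) = 99.168477 − 66.349277 = 32.819201
Δ = −N(−d₁) = -0.341162

price = 32.819201
Δ = -0.341162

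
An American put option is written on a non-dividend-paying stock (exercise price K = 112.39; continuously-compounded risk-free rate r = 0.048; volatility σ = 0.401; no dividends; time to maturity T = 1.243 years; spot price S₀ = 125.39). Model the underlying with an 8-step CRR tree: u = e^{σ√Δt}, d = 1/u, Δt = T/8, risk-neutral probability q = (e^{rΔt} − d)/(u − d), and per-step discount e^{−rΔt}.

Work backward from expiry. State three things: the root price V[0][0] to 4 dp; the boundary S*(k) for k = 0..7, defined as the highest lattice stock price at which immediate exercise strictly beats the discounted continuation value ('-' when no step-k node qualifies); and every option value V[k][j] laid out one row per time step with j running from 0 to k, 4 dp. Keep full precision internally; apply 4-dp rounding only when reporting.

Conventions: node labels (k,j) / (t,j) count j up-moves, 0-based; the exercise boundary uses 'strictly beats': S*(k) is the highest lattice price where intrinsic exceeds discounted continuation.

price = 12.9347
boundary = - - - - 66.6310 56.8892 66.6310 78.0410
tree:
12.9347
18.6241 7.0728
26.0370 11.0137 2.9832
35.1850 16.6925 5.1332 0.7385
45.7590 24.4625 8.6717 1.4423 0.0000
55.5008 34.3624 14.2926 2.8169 0.0000 0.0000
63.8183 45.7590 22.7507 5.5015 0.0000 0.0000 0.0000
70.9198 55.5008 34.3490 10.7448 0.0000 0.0000 0.0000 0.0000
76.9829 63.8183 45.7590 20.9851 0.0000 0.0000 0.0000 0.0000 0.0000

Δt=0.15538, u=1.17124, d=0.85379, q=0.48415, disc=e^(-rΔt)=0.99257
k=8 terminal: V=max(K-S,0) → 76.9829 63.8183 45.7590 20.9851 0.0000 0.0000 0.0000 0.0000 0.0000
k=7: j=0 S=41.4702 intr=70.9198 cont=70.0847 V=70.9198[EX]; j=1 S=56.8892 intr=55.5008 cont=54.6657 V=55.5008[EX]; j=2 S=78.0410 intr=34.3490 cont=33.5139 V=34.3490[EX]; j=3 S=107.0573 intr=5.3327 cont=10.7448 V=10.7448[hold]; j=4 S=146.8620 intr=0.0000 cont=0.0000 V=0.0000[hold]; j=5 S=201.4665 intr=0.0000 cont=0.0000 V=0.0000[hold]; j=6 S=276.3733 intr=0.0000 cont=0.0000 V=0.0000[hold]; j=7 S=379.1310 intr=0.0000 cont=0.0000 V=0.0000[hold]  S*(7)=78.0410
k=6: j=0 S=48.5717 intr=63.8183 cont=62.9832 V=63.8183[EX]; j=1 S=66.6310 intr=45.7590 cont=44.9239 V=45.7590[EX]; j=2 S=91.4049 intr=20.9851 cont=22.7507 V=22.7507[hold]; j=3 S=125.3900 intr=0.0000 cont=5.5015 V=5.5015[hold]; j=4 S=172.0110 intr=0.0000 cont=0.0000 V=0.0000[hold]; j=5 S=235.9660 intr=0.0000 cont=0.0000 V=0.0000[hold]; j=6 S=323.7000 intr=0.0000 cont=0.0000 V=0.0000[hold]  S*(6)=66.6310
k=5: j=0 S=56.8892 intr=55.5008 cont=54.6657 V=55.5008[EX]; j=1 S=78.0410 intr=34.3490 cont=34.3624 V=34.3624[hold]; j=2 S=107.0573 intr=5.3327 cont=14.2926 V=14.2926[hold]; j=3 S=146.8620 intr=0.0000 cont=2.8169 V=2.8169[hold]; j=4 S=201.4665 intr=0.0000 cont=0.0000 V=0.0000[hold]; j=5 S=276.3733 intr=0.0000 cont=0.0000 V=0.0000[hold]  S*(5)=56.8892
k=4: j=0 S=66.6310 intr=45.7590 cont=44.9304 V=45.7590[EX]; j=1 S=91.4049 intr=20.9851 cont=24.4625 V=24.4625[hold]; j=2 S=125.3900 intr=0.0000 cont=8.6717 V=8.6717[hold]; j=3 S=172.0110 intr=0.0000 cont=1.4423 V=1.4423[hold]; j=4 S=235.9660 intr=0.0000 cont=0.0000 V=0.0000[hold]  S*(4)=66.6310
k=3: j=0 S=78.0410 intr=34.3490 cont=35.1850 V=35.1850[hold]; j=1 S=107.0573 intr=5.3327 cont=16.6925 V=16.6925[hold]; j=2 S=146.8620 intr=0.0000 cont=5.1332 V=5.1332[hold]; j=3 S=201.4665 intr=0.0000 cont=0.7385 V=0.7385[hold]  S*(3)=-
k=2: j=0 S=91.4049 intr=20.9851 cont=26.0370 V=26.0370[hold]; j=1 S=125.3900 intr=0.0000 cont=11.0137 V=11.0137[hold]; j=2 S=172.0110 intr=0.0000 cont=2.9832 V=2.9832[hold]  S*(2)=-
k=1: j=0 S=107.0573 intr=5.3327 cont=18.6241 V=18.6241[hold]; j=1 S=146.8620 intr=0.0000 cont=7.0728 V=7.0728[hold]  S*(1)=-
k=0: j=0 S=125.3900 intr=0.0000 cont=12.9347 V=12.9347[hold]  S*(0)=-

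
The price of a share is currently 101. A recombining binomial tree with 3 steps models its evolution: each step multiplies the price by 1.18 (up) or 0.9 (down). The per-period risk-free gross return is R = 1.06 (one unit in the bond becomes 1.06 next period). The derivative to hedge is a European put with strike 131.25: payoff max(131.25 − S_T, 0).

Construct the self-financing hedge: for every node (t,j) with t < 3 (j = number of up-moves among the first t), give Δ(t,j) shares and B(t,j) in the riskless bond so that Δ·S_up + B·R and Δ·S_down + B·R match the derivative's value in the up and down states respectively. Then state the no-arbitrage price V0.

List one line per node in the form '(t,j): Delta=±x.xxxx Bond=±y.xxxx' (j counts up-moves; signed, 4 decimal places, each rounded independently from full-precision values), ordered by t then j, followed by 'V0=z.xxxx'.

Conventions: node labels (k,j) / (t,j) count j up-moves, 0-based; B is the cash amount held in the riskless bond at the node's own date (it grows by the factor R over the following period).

(0,0): Delta=-0.6435 Bond=79.6246
(1,0): Delta=-1.0000 Bond=116.8120
(1,1): Delta=-0.4395 Bond=60.0945
(2,0): Delta=-1.0000 Bond=123.8208
(2,1): Delta=-1.0000 Bond=123.8208
(2,2): Delta=-0.1189 Bond=18.6098
V0=14.6357

No-arbitrage ⇒ martingale measure with p* = (R−d)/(u−d) = 0.5714.
Expiry values: V(3,0)=57.6210, V(3,1)=34.7142, V(3,2)=4.6808, V(3,3)=0.0000
Node (2,0) S=81.8100: V=(p*·34.7142+(1−p*)·57.6210)/1.06=42.0108; Δ=(34.7142−57.6210)/(96.5358−73.6290)=-1.0000; B=V−Δ·S=123.8208
Node (2,1) S=107.2620: V=(p*·4.6808+(1−p*)·34.7142)/1.06=16.5588; Δ=(4.6808−34.7142)/(126.5692−96.5358)=-1.0000; B=V−Δ·S=123.8208
Node (2,2) S=140.6324: V=(p*·0.0000+(1−p*)·4.6808)/1.06=1.8925; Δ=(0.0000−4.6808)/(165.9462−126.5692)=-0.1189; B=V−Δ·S=18.6098
Node (1,0) S=90.9000: V=(p*·16.5588+(1−p*)·42.0108)/1.06=25.9120; Δ=(16.5588−42.0108)/(107.2620−81.8100)=-1.0000; B=V−Δ·S=116.8120
Node (1,1) S=119.1800: V=(p*·1.8925+(1−p*)·16.5588)/1.06=7.7151; Δ=(1.8925−16.5588)/(140.6324−107.2620)=-0.4395; B=V−Δ·S=60.0945
Node (0,0) S=101.0000: V=(p*·7.7151+(1−p*)·25.9120)/1.06=14.6357; Δ=(7.7151−25.9120)/(119.1800−90.9000)=-0.6435; B=V−Δ·S=79.6246
Sanity check at the root: Δ(0,0)·S0 + B(0,0) reproduces V0 = 14.6357.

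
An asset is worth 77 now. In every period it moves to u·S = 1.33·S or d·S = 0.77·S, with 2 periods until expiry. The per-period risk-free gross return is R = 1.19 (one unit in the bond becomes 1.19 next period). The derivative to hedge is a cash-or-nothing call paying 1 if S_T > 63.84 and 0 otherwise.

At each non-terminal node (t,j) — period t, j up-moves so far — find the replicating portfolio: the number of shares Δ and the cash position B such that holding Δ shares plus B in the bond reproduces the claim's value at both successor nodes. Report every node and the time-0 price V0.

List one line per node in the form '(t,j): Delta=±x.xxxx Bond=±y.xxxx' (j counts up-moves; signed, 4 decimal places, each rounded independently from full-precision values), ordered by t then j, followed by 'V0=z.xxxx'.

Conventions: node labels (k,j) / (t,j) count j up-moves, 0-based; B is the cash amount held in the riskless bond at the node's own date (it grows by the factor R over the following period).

(0,0): Delta=0.0049 Bond=0.2869
(1,0): Delta=0.0301 Bond=-1.1555
(1,1): Delta=0.0000 Bond=0.8403
V0=0.6620

No-arbitrage ⇒ martingale measure with p* = (R−d)/(u−d) = 0.7500.
Terminal payoffs: V(2,0)=0.0000, V(2,1)=1.0000, V(2,2)=1.0000
(1,0): S=59.2900. Δ = (V_up−V_dn)/(S_up−S_dn) = (1.0000−0.0000)/(78.8557−45.6533) = 0.0301. V = [p*·1.0000 + (1−p*)·0.0000]/1.19 = 0.6303. B = V − Δ·S = -1.1555.
(1,1): S=102.4100. Δ = (V_up−V_dn)/(S_up−S_dn) = (1.0000−1.0000)/(136.2053−78.8557) = 0.0000. V = [p*·1.0000 + (1−p*)·1.0000]/1.19 = 0.8403. B = V − Δ·S = 0.8403.
(0,0): S=77.0000. Δ = (V_up−V_dn)/(S_up−S_dn) = (0.8403−0.6303)/(102.4100−59.2900) = 0.0049. V = [p*·0.8403 + (1−p*)·0.6303]/1.19 = 0.6620. B = V − Δ·S = 0.2869.
As a check, the time-0 holding Δ(0,0)·S0 + B(0,0) comes to 0.6620 — exactly V0.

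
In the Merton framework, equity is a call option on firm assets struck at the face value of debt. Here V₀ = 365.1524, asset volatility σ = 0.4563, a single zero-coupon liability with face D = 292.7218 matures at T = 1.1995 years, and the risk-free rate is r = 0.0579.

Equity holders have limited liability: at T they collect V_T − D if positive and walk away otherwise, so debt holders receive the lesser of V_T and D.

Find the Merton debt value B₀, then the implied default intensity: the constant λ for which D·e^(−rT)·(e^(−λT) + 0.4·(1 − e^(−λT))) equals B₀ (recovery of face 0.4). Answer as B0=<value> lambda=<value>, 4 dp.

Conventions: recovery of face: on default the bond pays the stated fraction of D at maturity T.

Work the structural quantities from V₀ = 365.1524 against face 292.7218:
d₁ = [ln(V₀/D) + (r + σ²/2)T] / (σ√T)
   = [ln(365.1524/292.7218) + (0.0579 + 0.5·0.4563²)·1.1995] / (0.4563·√1.1995)
   = [0.221092 + 0.194325] / 0.499747 = 0.831254
d₂ = d₁ − σ√T = 0.831254 − 0.499747 = 0.331506
N(d₁) = 0.797085,  N(d₂) = 0.629869,  e^(−rT) = 0.932906
E₀ = V₀·N(d₁) − D·e^(−rT)·N(d₂)
   = 365.1524·0.797085 − 292.7218·0.932906·0.629869 = 119.051658
B₀ = V₀ − E₀ = 365.1524 − 119.051658 = 246.100742
e^(−λT) = (B₀·e^(rT)/D − 0.4)/(1 − 0.4) = (246.1007·1.071920/292.7218 − 0.4)/0.6 = 0.83532921
λ = −ln(0.83532921)/1.1995 = 0.150004

B0=246.1007 lambda=0.1500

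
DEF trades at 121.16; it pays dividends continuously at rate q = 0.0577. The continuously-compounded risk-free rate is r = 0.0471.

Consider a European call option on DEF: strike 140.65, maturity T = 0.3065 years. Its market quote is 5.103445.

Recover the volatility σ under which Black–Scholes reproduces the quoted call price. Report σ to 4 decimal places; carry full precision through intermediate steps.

sigma = 0.4427

At σ = 0.4427 the Black–Scholes value reproduces the quote:
σ√T = 0.4427·√0.3065 = 0.245090
d₁ = (ln(S/K) + (r−q+σ²/2)T) / (σ√T) = (ln(121.16/140.65) + (0.0471−0.0577+0.4427²/2)·0.3065) / 0.245090 = (-0.149163 + 0.026786) / 0.245090 = -0.499316
d₂ = d₁ − σ√T = -0.499316 − 0.245090 = -0.744405
e^{−rT} = 0.985668
e^{−qT} = 0.982470
N(d₁) = 0.308779,  N(d₂) = 0.228316
V = S·e^{−qT}·N(d₁) − K·e^{−rT}·N(d₂) = 36.755800 − 31.652355 = 5.103445 (equal to the quote); since ∂V/∂σ > 0 for all σ, the implied volatility is unique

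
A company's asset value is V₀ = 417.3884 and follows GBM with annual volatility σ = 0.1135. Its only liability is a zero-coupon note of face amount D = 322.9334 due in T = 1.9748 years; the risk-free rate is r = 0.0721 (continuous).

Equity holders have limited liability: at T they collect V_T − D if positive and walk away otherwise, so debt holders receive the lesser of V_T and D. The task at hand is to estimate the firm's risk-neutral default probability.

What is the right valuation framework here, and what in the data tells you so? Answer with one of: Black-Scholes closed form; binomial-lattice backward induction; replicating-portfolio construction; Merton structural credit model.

framework: Merton structural credit model

Key observation: the asked-for credit quantity lives on the firm's capital structure — asset value, asset volatility, debt face 322.9334 — which is the structural model's domain.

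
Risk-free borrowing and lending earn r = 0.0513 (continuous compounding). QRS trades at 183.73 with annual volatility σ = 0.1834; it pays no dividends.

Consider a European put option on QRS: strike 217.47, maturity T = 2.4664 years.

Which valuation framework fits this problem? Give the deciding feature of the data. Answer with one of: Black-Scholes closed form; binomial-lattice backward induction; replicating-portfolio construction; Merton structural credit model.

Key observation: the instrument is a plain European put (strike 217.47) on a lognormal asset; the exact continuous-time formula applies directly.

framework: Black-Scholes closed form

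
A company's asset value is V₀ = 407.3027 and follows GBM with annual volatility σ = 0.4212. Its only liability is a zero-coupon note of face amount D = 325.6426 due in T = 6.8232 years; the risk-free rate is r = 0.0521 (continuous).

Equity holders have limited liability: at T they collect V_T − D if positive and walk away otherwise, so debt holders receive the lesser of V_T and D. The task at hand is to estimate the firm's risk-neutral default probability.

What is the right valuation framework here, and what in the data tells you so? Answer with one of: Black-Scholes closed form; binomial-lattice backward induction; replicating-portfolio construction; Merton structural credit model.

framework: Merton structural credit model

Key observation: assets follow a GBM and default happens iff V_T < 325.6426; valuing claims on that split (equity as a call, risky debt as the residual) is the structural model's definition.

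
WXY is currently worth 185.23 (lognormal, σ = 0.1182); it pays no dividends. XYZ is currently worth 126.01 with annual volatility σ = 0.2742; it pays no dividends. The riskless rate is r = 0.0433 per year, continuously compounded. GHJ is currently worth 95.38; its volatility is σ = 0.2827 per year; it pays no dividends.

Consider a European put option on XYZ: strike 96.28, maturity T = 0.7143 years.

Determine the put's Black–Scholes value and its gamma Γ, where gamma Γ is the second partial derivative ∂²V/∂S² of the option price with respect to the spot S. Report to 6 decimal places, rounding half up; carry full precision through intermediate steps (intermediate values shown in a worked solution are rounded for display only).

price = 1.151997
Γ = 0.005052

σ√T = 0.2742·√0.7143 = 0.231744
d₁ = (ln(S/K) + (r+σ²/2)T) / (σ√T) = (ln(126.01/96.28) + (0.0433+0.2742²/2)·0.7143) / 0.231744 = (0.269101 + 0.057782) / 0.231744 = 1.410535
d₂ = d₁ − σ√T = 1.410535 − 0.231744 = 1.178791
e^{−rT} = 0.969544
N(−d₁) = 0.079191,  N(−d₂) = 0.119241
Put price V = K·e^{−rT}·N(−d₂) − S·N(−d₁) = 11.130847 − 9.978850 = 1.151997
φ(d₁) = (1/√(2π))·e^{−d₁²/2} = 0.147527
Γ = φ(d₁) / (S·σ·√T) = 0.005052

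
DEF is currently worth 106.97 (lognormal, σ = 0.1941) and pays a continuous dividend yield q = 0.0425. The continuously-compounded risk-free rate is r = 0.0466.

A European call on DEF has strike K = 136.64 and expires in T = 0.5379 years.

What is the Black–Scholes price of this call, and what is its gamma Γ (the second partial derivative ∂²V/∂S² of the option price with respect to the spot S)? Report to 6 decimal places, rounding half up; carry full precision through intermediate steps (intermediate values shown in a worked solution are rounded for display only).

σ√T = 0.1941·√0.5379 = 0.142356
d₁ = (ln(S/K) + (r−q+σ²/2)T) / (σ√T) = (ln(106.97/136.64) + (0.0466−0.0425+0.1941²/2)·0.5379) / 0.142356 = (-0.244801 + 0.012338) / 0.142356 = -1.632969
d₂ = d₁ − σ√T = -1.632969 − 0.142356 = -1.775326
e^{−rT} = 0.975245
e^{−qT} = 0.977399
N(d₁) = 0.051238,  N(d₂) = 0.037922
Call price V = S·e^{−qT}·N(d₁) − K·e^{−rT}·N(d₂) = 5.357022 − 5.053402 = 0.303621
φ(d₁) = (1/√(2π))·e^{−d₁²/2} = 0.105164
Γ = e^{−qT}·φ(d₁) / (S·σ·√T) = 0.006750

price = 0.303621
Γ = 0.006750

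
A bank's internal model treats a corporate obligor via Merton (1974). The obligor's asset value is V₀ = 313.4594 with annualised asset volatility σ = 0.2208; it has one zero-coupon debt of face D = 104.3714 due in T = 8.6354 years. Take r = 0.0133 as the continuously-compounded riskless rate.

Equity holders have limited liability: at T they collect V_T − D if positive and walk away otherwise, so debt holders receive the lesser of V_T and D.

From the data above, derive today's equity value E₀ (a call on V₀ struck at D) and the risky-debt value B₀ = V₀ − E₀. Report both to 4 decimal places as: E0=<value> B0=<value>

E0=221.6773 B0=91.7821

Work the structural quantities from V₀ = 313.4594 against face 104.3714:
d₁ = [ln(V₀/D) + (r + σ²/2)T] / (σ√T)
   = [ln(313.4594/104.3714) + (0.0133 + 0.5·0.2208²)·8.6354] / (0.2208·√8.6354)
   = [1.099714 + 0.325350] / 0.648844 = 2.196313
d₂ = d₁ − σ√T = 2.196313 − 0.648844 = 1.547469
N(d₁) = 0.985965,  N(d₂) = 0.939125,  e^(−rT) = 0.891499
E₀ = V₀·N(d₁) − D·e^(−rT)·N(d₂)
   = 313.4594·0.985965 − 104.3714·0.891499·0.939125 = 221.677302
B₀ = V₀ − E₀ = 313.4594 − 221.677302 = 91.782098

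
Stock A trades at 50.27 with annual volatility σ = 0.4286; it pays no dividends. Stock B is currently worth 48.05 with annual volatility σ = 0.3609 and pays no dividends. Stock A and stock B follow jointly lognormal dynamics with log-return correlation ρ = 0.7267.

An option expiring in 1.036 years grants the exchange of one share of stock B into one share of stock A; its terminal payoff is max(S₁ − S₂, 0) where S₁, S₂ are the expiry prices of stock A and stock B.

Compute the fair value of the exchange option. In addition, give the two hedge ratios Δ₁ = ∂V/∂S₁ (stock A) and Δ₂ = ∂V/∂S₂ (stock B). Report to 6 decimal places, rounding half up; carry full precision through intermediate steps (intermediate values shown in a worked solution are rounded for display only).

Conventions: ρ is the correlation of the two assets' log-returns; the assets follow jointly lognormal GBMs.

exchange price = 7.111722
Δ1 = 0.618130
Δ2 = -0.498682

σ_eff = √(σ₁² + σ₂² − 2ρσ₁σ₂) = √(0.4286² + 0.3609² − 2·0.7267·0.4286·0.3609) = 0.298550
d₁ = (ln(S₁/S₂) + (q₂ − q₁ + σ_eff²/2)T) / (σ_eff√T) = (ln(50.27/48.05) + (0.0 − 0.0 + 0.044566)·1.036) / 0.303877 = 0.300572
d₂ = d₁ − σ_eff√T = 0.300572 − 0.303877 = -0.003305
N(d₁) = 0.618130,  N(d₂) = 0.498682
V = S₁·e^{−q₁T}·N(d₁) − S₂·e^{−q₂T}·N(d₂) = 31.073375 − 23.961653 = 7.111722
Key observation: no risk-free rate is needed — with the second asset as numeraire the exchange option is a call on the ratio S₁/S₂, and r cancels out of the value.
Δ₁ = e^{−q₁T}·N(d₁) = 0.618130;  Δ₂ = −e^{−q₂T}·N(d₂) = -0.498682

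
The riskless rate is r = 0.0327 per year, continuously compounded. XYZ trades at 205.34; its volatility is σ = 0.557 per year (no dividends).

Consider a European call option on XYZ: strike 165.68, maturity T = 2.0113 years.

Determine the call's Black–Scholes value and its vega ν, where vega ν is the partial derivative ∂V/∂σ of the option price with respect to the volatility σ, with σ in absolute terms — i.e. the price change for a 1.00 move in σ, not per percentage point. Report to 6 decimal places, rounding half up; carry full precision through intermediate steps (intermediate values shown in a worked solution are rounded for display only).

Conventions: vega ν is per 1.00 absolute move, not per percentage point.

price = 83.708537
ν = 87.701544

σ√T = 0.557·√2.0113 = 0.789939
d₁ = (ln(S/K) + (r+σ²/2)T) / (σ√T) = (ln(205.34/165.68) + (0.0327+0.557²/2)·2.0113) / 0.789939 = (0.214609 + 0.377771) / 0.789939 = 0.749906
d₂ = d₁ − σ√T = 0.749906 − 0.789939 = -0.040033
e^{−rT} = 0.936347
N(d₁) = 0.773344,  N(d₂) = 0.484033
Call price V = S·N(d₁) − K·e^{−rT}·N(d₂) = 158.798547 − 75.090010 = 83.708537
φ(d₁) = (1/√(2π))·e^{−d₁²/2} = 0.301159
ν = S·φ(d₁)·√T = 87.701544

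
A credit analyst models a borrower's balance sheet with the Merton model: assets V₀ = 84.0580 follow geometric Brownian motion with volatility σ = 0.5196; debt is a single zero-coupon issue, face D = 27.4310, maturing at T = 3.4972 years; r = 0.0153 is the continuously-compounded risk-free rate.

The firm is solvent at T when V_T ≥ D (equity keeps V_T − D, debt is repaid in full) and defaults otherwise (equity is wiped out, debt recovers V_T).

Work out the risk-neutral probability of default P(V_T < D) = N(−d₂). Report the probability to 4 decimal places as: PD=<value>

Work the structural quantities from V₀ = 84.0580 against face 27.4310:
d₁ = [ln(V₀/D) + (r + σ²/2)T] / (σ√T)
   = [ln(84.0580/27.4310) + (0.0153 + 0.5·0.5196²)·3.4972] / (0.5196·√3.4972)
   = [1.119833 + 0.525601] / 0.971694 = 1.693368
d₂ = d₁ − σ√T = 1.693368 − 0.971694 = 0.721674
risk-neutral PD = N(−d₂) = N(-0.721674) = 0.235247

PD=0.2352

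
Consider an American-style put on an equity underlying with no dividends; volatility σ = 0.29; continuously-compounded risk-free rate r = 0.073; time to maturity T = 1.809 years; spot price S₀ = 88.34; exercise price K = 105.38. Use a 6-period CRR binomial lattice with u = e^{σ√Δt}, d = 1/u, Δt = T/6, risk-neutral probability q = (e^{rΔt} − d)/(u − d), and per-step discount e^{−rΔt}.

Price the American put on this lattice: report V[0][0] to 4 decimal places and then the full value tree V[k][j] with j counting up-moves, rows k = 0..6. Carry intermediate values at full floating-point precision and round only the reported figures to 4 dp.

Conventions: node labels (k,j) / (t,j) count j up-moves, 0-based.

price = 19.8359
tree:
19.8359
30.0441 11.6112
41.1339 19.0480 5.5002
50.5913 30.0441 10.0911 1.6576
58.6564 41.1339 17.8796 3.6042 0.0000
65.5344 50.5913 30.0441 7.8369 0.0000 0.0000
71.3999 58.6564 41.1339 17.0400 0.0000 0.0000 0.0000

Δt=0.30150  u=1.17261  d=0.85279  q=0.52986  discount=0.97823
step 6 (expiry): payoffs max(K−S,0) = 71.3999 58.6564 41.1339 17.0400 0.0000 0.0000 0.0000
k=5: (k=5,j=0): S=39.8456, K−S=65.5344, hold=63.2404 ⇒ V=65.5344 exercise | (k=5,j=1): S=54.7887, K−S=50.5913, hold=48.2972 ⇒ V=50.5913 exercise | (k=5,j=2): S=75.3359, K−S=30.0441, hold=27.7501 ⇒ V=30.0441 exercise | (k=5,j=3): S=103.5888, K−S=1.7912, hold=7.8369 ⇒ V=7.8369 continue | (k=5,j=4): S=142.4372, K−S=0.0000, hold=0.0000 ⇒ V=0.0000 continue | (k=5,j=5): S=195.8548, K−S=0.0000, hold=0.0000 ⇒ V=0.0000 continue
k=4: (k=4,j=0): S=46.7236, K−S=58.6564, hold=56.3624 ⇒ V=58.6564 exercise | (k=4,j=1): S=64.2461, K−S=41.1339, hold=38.8399 ⇒ V=41.1339 exercise | (k=4,j=2): S=88.3400, K−S=17.0400, hold=17.8796 ⇒ V=17.8796 continue | (k=4,j=3): S=121.4698, K−S=0.0000, hold=3.6042 ⇒ V=3.6042 continue | (k=4,j=4): S=167.0240, K−S=0.0000, hold=0.0000 ⇒ V=0.0000 continue
k=3: (k=3,j=0): S=54.7887, K−S=50.5913, hold=48.2972 ⇒ V=50.5913 exercise | (k=3,j=1): S=75.3359, K−S=30.0441, hold=28.1852 ⇒ V=30.0441 exercise | (k=3,j=2): S=103.5888, K−S=1.7912, hold=10.0911 ⇒ V=10.0911 continue | (k=3,j=3): S=142.4372, K−S=0.0000, hold=1.6576 ⇒ V=1.6576 continue
k=2: (k=2,j=0): S=64.2461, K−S=41.1339, hold=38.8399 ⇒ V=41.1339 exercise | (k=2,j=1): S=88.3400, K−S=17.0400, hold=19.0480 ⇒ V=19.0480 continue | (k=2,j=2): S=121.4698, K−S=0.0000, hold=5.5002 ⇒ V=5.5002 continue
k=1: (k=1,j=0): S=75.3359, K−S=30.0441, hold=28.7909 ⇒ V=30.0441 exercise | (k=1,j=1): S=103.5888, K−S=1.7912, hold=11.6112 ⇒ V=11.6112 continue
k=0: (k=0,j=0): S=88.3400, K−S=17.0400, hold=19.8359 ⇒ V=19.8359 continue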